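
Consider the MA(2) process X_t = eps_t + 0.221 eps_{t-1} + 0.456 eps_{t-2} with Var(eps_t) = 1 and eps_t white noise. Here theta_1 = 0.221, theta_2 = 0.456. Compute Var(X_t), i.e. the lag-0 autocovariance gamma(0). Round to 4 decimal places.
\gamma(0) = 1.2568

For an MA(q) process X_t = eps_t + sum_i theta_i eps_{t-i} with
Var(eps_t) = sigma^2, the variance is
  gamma(0) = sigma^2 * (1 + sum_i theta_i^2).
  sum_i theta_i^2 = (0.221)^2 + (0.456)^2 = 0.048841 + 0.207936 = 0.256777.
  gamma(0) = 1 * (1 + 0.256777) = 1 * 1.256777 = 1.256777, which rounds to 1.2568.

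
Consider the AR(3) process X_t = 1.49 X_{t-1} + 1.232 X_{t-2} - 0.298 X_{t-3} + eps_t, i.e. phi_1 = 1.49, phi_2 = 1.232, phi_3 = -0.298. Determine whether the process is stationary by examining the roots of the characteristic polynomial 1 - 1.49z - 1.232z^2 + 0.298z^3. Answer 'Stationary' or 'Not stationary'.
\text{Not stationary}

The AR(p) characteristic polynomial is P(z) = 1 - 1.49z - 1.232z^2 + 0.298z^3.
Stationarity requires all roots to lie outside the unit circle, i.e. |z| > 1 for every root.
Degree 3: look for a simple real root z0 first, then factor out (1 - z/z0) and solve the remaining quadratic.
Testing z0 = 5: P(5) = 1 + (-1.49)(5) + (-1.232)(5)^2 + (0.298)(5)^3
  = 1 + (-7.45) + (-30.8) + (37.25) = 0.  So z_0 = 5 is a root, |z_0| = 5.
Divide out the factor (1 - 0.2 z) = (1 - z/z0) (since 1/z0 = 0.2):
  P(z) = (1 - 0.2 z)(1 + (-1.29) z + (-1.49) z^2)
  [check: z-coef -1.29 - (0.2) = -1.49; z^2-coef -1.49 - (0.2)(-1.29) = -1.232; z^3-coef -(0.2)(-1.49) = 0.298.]
Remaining roots from the quadratic factor 1 + (-1.29) z + (-1.49) z^2:
  Set 1 + (-1.29) z + (-1.49) z^2 = 0, i.e. a z^2 + b z + c = 0 with a = -1.49, b = -1.29, c = 1.
  Discriminant D = b^2 - 4ac = (-1.29)^2 - 4*(-1.49)*1 = 1.6641 - (-5.96) = 7.6241.
  D >= 0, so the roots are real: z = (-b +/- sqrt(D)) / (2a) = (1.29 +/- 2.761177) / (-2.98).
    z_1 = (1.29 + 2.761177) / (-2.98) = -1.3595,   |z_1| = 1.3595.
    z_2 = (1.29 - 2.761177) / (-2.98) = 0.4937,   |z_2| = 0.4937.
Moduli of all roots: 5.0000, 1.3595, 0.4937.
All moduli strictly greater than 1? No.
Verdict: Not stationary.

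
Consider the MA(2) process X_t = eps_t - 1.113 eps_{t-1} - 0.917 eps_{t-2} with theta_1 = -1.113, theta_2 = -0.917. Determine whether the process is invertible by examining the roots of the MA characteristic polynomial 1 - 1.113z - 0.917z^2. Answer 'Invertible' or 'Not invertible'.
\text{Not invertible}

The MA(q) characteristic polynomial is P(z) = 1 - 1.113z - 0.917z^2.
Invertibility requires all roots to lie outside the unit circle, i.e. |z| > 1 for every root.
Set 1 + (-1.113) z + (-0.917) z^2 = 0, i.e. a z^2 + b z + c = 0 with a = -0.917, b = -1.113, c = 1.
Discriminant D = b^2 - 4ac = (-1.113)^2 - 4*(-0.917)*1 = 1.238769 - (-3.668) = 4.906769.
D >= 0, so the roots are real: z = (-b +/- sqrt(D)) / (2a) = (1.113 +/- 2.215123) / (-1.834).
  z_1 = (1.113 + 2.215123) / (-1.834) = -1.8147,   |z_1| = 1.8147.
  z_2 = (1.113 - 2.215123) / (-1.834) = 0.6009,   |z_2| = 0.6009.
Moduli of all roots: 1.8147, 0.6009.
All moduli strictly greater than 1? No.
Verdict: Not invertible.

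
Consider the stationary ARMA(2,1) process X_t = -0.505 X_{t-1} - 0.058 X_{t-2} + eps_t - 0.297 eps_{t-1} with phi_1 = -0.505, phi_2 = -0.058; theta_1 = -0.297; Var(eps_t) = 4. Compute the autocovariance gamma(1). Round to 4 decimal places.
\gamma(1) = -4.5261

Multiply the model equation by X_{t-k} and take expectations. With theta_0 = psi_0 = 1 and psi_j the MA(infinity) weights, this gives
  gamma(k) - sum_i phi_i gamma(k-i) = c_k,
  c_k = sigma^2 * sum_{j=k..q} theta_j psi_{j-k}   (c_k = 0 for k > q),
using gamma(-m) = gamma(m).
psi-weights needed (psi_j = theta_j + sum_i phi_i psi_{j-i}):
  psi_1 = theta_1 + phi_1 = -0.297 + (-0.505) = -0.802
Right-hand sides:
  c_0 = sigma^2 (1 + theta_1 psi_1) = 4 * (1 + (-0.297)(-0.802)) = 4 * 1.238194 = 4.952776
  c_1 = sigma^2 theta_1 = 4 * (-0.297) = -1.188
  c_2 = 0
Equations for k = 0, 1, 2 (AR order 2, c_2 = 0):
  (E0) gamma(0) = phi_1 gamma(1) + phi_2 gamma(2) + c_0
  (E1) gamma(1) = phi_1 gamma(0) + phi_2 gamma(1) + c_1
  (E2) gamma(2) = phi_1 gamma(1) + phi_2 gamma(0)
From (E1): gamma(1) = A gamma(0) + B with
  A = phi_1 / (1 - phi_2) = -0.505 / 1.058 = -0.477316,   B = c_1 / (1 - phi_2) = -1.188 / 1.058 = -1.122873.
Insert (E2) into (E0): gamma(0) (1 - phi_2^2) = phi_1 (1 + phi_2) gamma(1) + c_0.
  phi_1 (1 + phi_2) = (-0.505)(0.942) = -0.47571,   1 - phi_2^2 = 0.996636.
Replace gamma(1) by A gamma(0) + B and collect gamma(0):
  gamma(0) [0.996636 - (-0.47571)(-0.477316)] = (-0.47571)(-1.122873) + 4.952776
  gamma(0) * 0.769572 = 5.486938
  gamma(0) = 5.486938 / 0.769572 = 7.129855.
  gamma(1) = A gamma(0) + B = (-0.477316)(7.129855) + (-1.122873) = -4.526065.
Therefore gamma(1) = -4.5261 (to 4 decimal places).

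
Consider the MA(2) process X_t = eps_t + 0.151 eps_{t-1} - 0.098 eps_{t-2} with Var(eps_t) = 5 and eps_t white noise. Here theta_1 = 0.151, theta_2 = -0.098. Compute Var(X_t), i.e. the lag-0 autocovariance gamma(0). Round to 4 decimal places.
\gamma(0) = 5.1620

For an MA(q) process X_t = eps_t + sum_i theta_i eps_{t-i} with
Var(eps_t) = sigma^2, the variance is
  gamma(0) = sigma^2 * (1 + sum_i theta_i^2).
  sum_i theta_i^2 = (0.151)^2 + (-0.098)^2 = 0.022801 + 0.009604 = 0.032405.
  gamma(0) = 5 * (1 + 0.032405) = 5 * 1.032405 = 5.162025, which rounds to 5.1620.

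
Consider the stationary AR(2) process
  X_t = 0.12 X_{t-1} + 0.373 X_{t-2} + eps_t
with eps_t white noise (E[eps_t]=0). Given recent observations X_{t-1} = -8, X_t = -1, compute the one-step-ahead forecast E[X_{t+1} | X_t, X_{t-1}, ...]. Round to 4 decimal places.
E[X_{t+1} \mid \mathcal F_t] = -3.1040

For an AR(p) model X_t = c + sum_i phi_i X_{t-i} + eps_t, the
one-step-ahead conditional mean is
  E[X_{t+1} | X_t, ...] = c + sum_i phi_i X_{t+1-i}.
Substitute known values:
  E[X_{t+1} | ...] = (0.12) * (-1) + (0.373) * (-8)
                   = -3.1040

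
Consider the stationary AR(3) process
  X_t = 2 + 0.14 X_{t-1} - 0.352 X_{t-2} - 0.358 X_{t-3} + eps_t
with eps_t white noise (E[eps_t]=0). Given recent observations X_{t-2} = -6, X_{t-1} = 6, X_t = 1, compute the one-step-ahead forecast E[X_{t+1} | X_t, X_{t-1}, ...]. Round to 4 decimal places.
E[X_{t+1} \mid \mathcal F_t] = 2.1760

For an AR(p) model X_t = c + sum_i phi_i X_{t-i} + eps_t, the
one-step-ahead conditional mean is
  E[X_{t+1} | X_t, ...] = c + sum_i phi_i X_{t+1-i}.
Substitute known values:
  E[X_{t+1} | ...] = 2 + (0.14) * (1) + (-0.352) * (6) + (-0.358) * (-6)
                   = 2.1760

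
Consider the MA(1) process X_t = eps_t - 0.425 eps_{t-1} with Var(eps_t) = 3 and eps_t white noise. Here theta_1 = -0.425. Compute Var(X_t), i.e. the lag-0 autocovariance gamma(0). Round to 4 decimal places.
\gamma(0) = 3.5419

For an MA(q) process X_t = eps_t + sum_i theta_i eps_{t-i} with
Var(eps_t) = sigma^2, the variance is
  gamma(0) = sigma^2 * (1 + sum_i theta_i^2).
  sum_i theta_i^2 = (-0.425)^2 = 0.180625.
  gamma(0) = 3 * (1 + 0.180625) = 3 * 1.180625 = 3.541875, which rounds to 3.5419.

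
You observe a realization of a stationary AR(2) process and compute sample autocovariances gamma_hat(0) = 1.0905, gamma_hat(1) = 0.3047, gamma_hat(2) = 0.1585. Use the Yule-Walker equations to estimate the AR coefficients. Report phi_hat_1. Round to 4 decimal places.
\hat\phi_{1} = 0.2590

The Yule-Walker equations for an AR(p) process read, in matrix form,
  Gamma_p phi = r_p,   with   (Gamma_p)_{ij} = gamma(|i - j|),
                       (r_p)_i = gamma(i),   i,j = 1..p.
Substitute the sample gammas (Toeplitz matrix and right-hand side of size 2):
  Gamma_p = [[1.0905, 0.3047], [0.3047, 1.0905]]
  r_p     = [0.3047, 0.1585]
Written out:
  1.0905 phi_1 + 0.3047 phi_2 = 0.3047
  0.3047 phi_1 + 1.0905 phi_2 = 0.1585
Solve by Cramer's rule:
  det = gamma(0)^2 - gamma(1)^2 = (1.0905)^2 - (0.3047)^2 = 1.18919025 - 0.09284209 = 1.09634816
  phi_hat_1 = [gamma(1) gamma(0) - gamma(1) gamma(2)] / det = [(0.3047)(1.0905) - (0.3047)(0.1585)] / 1.09634816 = 0.2839804 / 1.09634816 = 0.259
  phi_hat_2 = [gamma(0) gamma(2) - gamma(1)^2] / det = [(1.0905)(0.1585) - (0.3047)^2] / 1.09634816 = 0.08000216 / 1.09634816 = 0.073
So phi_hat = [0.2590, 0.0730].
Therefore phi_hat_1 = 0.2590.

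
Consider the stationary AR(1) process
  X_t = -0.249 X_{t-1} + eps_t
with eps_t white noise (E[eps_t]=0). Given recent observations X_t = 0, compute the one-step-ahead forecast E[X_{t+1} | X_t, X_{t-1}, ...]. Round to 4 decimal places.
E[X_{t+1} \mid \mathcal F_t] = 0.0000

For an AR(p) model X_t = c + sum_i phi_i X_{t-i} + eps_t, the
one-step-ahead conditional mean is
  E[X_{t+1} | X_t, ...] = c + sum_i phi_i X_{t+1-i}.
Substitute known values:
  E[X_{t+1} | ...] = (-0.249) * (0)
                   = 0.0000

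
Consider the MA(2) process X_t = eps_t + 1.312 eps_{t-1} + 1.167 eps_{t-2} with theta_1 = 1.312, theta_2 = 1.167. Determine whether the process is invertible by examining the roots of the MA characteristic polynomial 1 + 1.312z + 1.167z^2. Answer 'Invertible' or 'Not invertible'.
\text{Not invertible}

The MA(q) characteristic polynomial is P(z) = 1 + 1.312z + 1.167z^2.
Invertibility requires all roots to lie outside the unit circle, i.e. |z| > 1 for every root.
Set 1 + (1.312) z + (1.167) z^2 = 0, i.e. a z^2 + b z + c = 0 with a = 1.167, b = 1.312, c = 1.
Discriminant D = b^2 - 4ac = (1.312)^2 - 4*(1.167)*1 = 1.721344 - (4.668) = -2.946656.
D < 0, so the roots are the complex-conjugate pair z = (-b +/- i sqrt(-D)) / (2a) = -0.5621 +/- 0.7355i.
For a conjugate pair |z|^2 = z * conj(z) = (product of roots) = c/a = 1/(1.167) = 0.856898, so |z| = sqrt(0.856898) = 0.9257 for both roots.
Moduli of all roots: 0.9257, 0.9257.
All moduli strictly greater than 1? No.
Verdict: Not invertible.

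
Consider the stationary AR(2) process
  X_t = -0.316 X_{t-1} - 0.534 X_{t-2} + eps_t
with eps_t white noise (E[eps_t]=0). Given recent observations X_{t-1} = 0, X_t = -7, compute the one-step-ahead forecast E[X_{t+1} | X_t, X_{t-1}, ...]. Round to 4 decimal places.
E[X_{t+1} \mid \mathcal F_t] = 2.2120

For an AR(p) model X_t = c + sum_i phi_i X_{t-i} + eps_t, the
one-step-ahead conditional mean is
  E[X_{t+1} | X_t, ...] = c + sum_i phi_i X_{t+1-i}.
Substitute known values:
  E[X_{t+1} | ...] = (-0.316) * (-7) + (-0.534) * (0)
                   = 2.2120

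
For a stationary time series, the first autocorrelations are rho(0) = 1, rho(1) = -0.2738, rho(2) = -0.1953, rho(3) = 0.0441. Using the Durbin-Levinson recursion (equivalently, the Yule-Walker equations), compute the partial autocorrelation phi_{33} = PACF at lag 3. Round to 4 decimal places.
\phi_{33} = -0.1241

The PACF at lag k is phi_{kk}, the last component of the solution
to the Yule-Walker system G_k phi = r_k where
  (G_k)_{ij} = rho(|i - j|), (r_k)_i = rho(i), i,j = 1..k.
Equivalently, Durbin-Levinson gives phi_{kk} iteratively:
  phi_{11} = rho(1)
  phi_{kk} = [rho(k) - sum_{j=1..k-1} phi_{k-1,j} rho(k-j)]
            / [1 - sum_{j=1..k-1} phi_{k-1,j} rho(j)],
  phi_{k,j} = phi_{k-1,j} - phi_{kk} phi_{k-1,k-j},  j = 1..k-1.
Step k = 1:
  phi_11 = rho(1) = -0.2738.
Step k = 2:
  phi_22 = [rho(2) - phi_11 rho(1)] / [1 - phi_11 rho(1)] = [-0.1953 - (-0.2738)(-0.2738)] / [1 - (-0.2738)(-0.2738)]
         = -0.27026644 / 0.92503356 = -0.292169.
  Update: phi_21 = phi_11 - phi_22 phi_11 = -0.2738 - (-0.292169)(-0.2738) = -0.353796.
Step k = 3:
  phi_33 = [rho(3) - phi_21 rho(2) - phi_22 rho(1)] / [1 - phi_21 rho(1) - phi_22 rho(2)]
    numerator   = 0.0441 - (-0.353796)(-0.1953) - (-0.292169)(-0.2738) = -0.10499232
    denominator = 1 - (-0.353796)(-0.2738) - (-0.292169)(-0.1953) = 0.84606999
  phi_33 = -0.10499232 / 0.84606999 = -0.1241.
Therefore phi_{33} = -0.1241.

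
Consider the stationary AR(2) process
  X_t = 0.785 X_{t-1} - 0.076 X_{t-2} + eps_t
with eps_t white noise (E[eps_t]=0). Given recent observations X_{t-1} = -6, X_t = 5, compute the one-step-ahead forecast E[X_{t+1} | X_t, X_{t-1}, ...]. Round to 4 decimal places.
E[X_{t+1} \mid \mathcal F_t] = 4.3810

For an AR(p) model X_t = c + sum_i phi_i X_{t-i} + eps_t, the
one-step-ahead conditional mean is
  E[X_{t+1} | X_t, ...] = c + sum_i phi_i X_{t+1-i}.
Substitute known values:
  E[X_{t+1} | ...] = (0.785) * (5) + (-0.076) * (-6)
                   = 4.3810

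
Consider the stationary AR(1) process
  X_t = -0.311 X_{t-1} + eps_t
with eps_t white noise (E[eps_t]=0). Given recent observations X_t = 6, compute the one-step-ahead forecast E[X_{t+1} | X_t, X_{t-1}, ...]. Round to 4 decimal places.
E[X_{t+1} \mid \mathcal F_t] = -1.8660

For an AR(p) model X_t = c + sum_i phi_i X_{t-i} + eps_t, the
one-step-ahead conditional mean is
  E[X_{t+1} | X_t, ...] = c + sum_i phi_i X_{t+1-i}.
Substitute known values:
  E[X_{t+1} | ...] = (-0.311) * (6)
                   = -1.8660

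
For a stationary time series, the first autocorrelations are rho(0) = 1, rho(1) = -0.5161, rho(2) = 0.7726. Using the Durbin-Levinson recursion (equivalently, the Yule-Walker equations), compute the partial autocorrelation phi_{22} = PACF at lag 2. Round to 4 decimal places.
\phi_{22} = 0.6900

The PACF at lag k is phi_{kk}, the last component of the solution
to the Yule-Walker system G_k phi = r_k where
  (G_k)_{ij} = rho(|i - j|), (r_k)_i = rho(i), i,j = 1..k.
Equivalently, Durbin-Levinson gives phi_{kk} iteratively:
  phi_{11} = rho(1)
  phi_{kk} = [rho(k) - sum_{j=1..k-1} phi_{k-1,j} rho(k-j)]
            / [1 - sum_{j=1..k-1} phi_{k-1,j} rho(j)],
  phi_{k,j} = phi_{k-1,j} - phi_{kk} phi_{k-1,k-j},  j = 1..k-1.
Step k = 1:
  phi_11 = rho(1) = -0.5161.
Step k = 2:
  phi_22 = [rho(2) - phi_11 rho(1)] / [1 - phi_11 rho(1)] = [0.7726 - (-0.5161)(-0.5161)] / [1 - (-0.5161)(-0.5161)]
         = 0.50624079 / 0.73364079 = 0.69.
Therefore phi_{22} = 0.6900.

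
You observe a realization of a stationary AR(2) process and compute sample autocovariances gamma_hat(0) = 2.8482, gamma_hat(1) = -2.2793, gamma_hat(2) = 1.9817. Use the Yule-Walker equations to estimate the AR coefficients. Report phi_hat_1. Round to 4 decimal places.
\hat\phi_{1} = -0.6771

The Yule-Walker equations for an AR(p) process read, in matrix form,
  Gamma_p phi = r_p,   with   (Gamma_p)_{ij} = gamma(|i - j|),
                       (r_p)_i = gamma(i),   i,j = 1..p.
Substitute the sample gammas (Toeplitz matrix and right-hand side of size 2):
  Gamma_p = [[2.8482, -2.2793], [-2.2793, 2.8482]]
  r_p     = [-2.2793, 1.9817]
Written out:
  2.8482 phi_1 - 2.2793 phi_2 = -2.2793
  -2.2793 phi_1 + 2.8482 phi_2 = 1.9817
Solve by Cramer's rule:
  det = gamma(0)^2 - gamma(1)^2 = (2.8482)^2 - (-2.2793)^2 = 8.11224324 - 5.19520849 = 2.91703475
  phi_hat_1 = [gamma(1) gamma(0) - gamma(1) gamma(2)] / det = [(-2.2793)(2.8482) - (-2.2793)(1.9817)] / 2.91703475 = -1.97501345 / 2.91703475 = -0.6771
  phi_hat_2 = [gamma(0) gamma(2) - gamma(1)^2] / det = [(2.8482)(1.9817) - (-2.2793)^2] / 2.91703475 = 0.44906945 / 2.91703475 = 0.1539
So phi_hat = [-0.6771, 0.1539].
Therefore phi_hat_1 = -0.6771.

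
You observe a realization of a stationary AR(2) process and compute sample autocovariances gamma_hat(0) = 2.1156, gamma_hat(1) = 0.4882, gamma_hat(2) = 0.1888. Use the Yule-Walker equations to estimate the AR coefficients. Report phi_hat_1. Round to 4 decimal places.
\hat\phi_{1} = 0.2220

The Yule-Walker equations for an AR(p) process read, in matrix form,
  Gamma_p phi = r_p,   with   (Gamma_p)_{ij} = gamma(|i - j|),
                       (r_p)_i = gamma(i),   i,j = 1..p.
Substitute the sample gammas (Toeplitz matrix and right-hand side of size 2):
  Gamma_p = [[2.1156, 0.4882], [0.4882, 2.1156]]
  r_p     = [0.4882, 0.1888]
Written out:
  2.1156 phi_1 + 0.4882 phi_2 = 0.4882
  0.4882 phi_1 + 2.1156 phi_2 = 0.1888
Solve by Cramer's rule:
  det = gamma(0)^2 - gamma(1)^2 = (2.1156)^2 - (0.4882)^2 = 4.47576336 - 0.23833924 = 4.23742412
  phi_hat_1 = [gamma(1) gamma(0) - gamma(1) gamma(2)] / det = [(0.4882)(2.1156) - (0.4882)(0.1888)] / 4.23742412 = 0.94066376 / 4.23742412 = 0.222
  phi_hat_2 = [gamma(0) gamma(2) - gamma(1)^2] / det = [(2.1156)(0.1888) - (0.4882)^2] / 4.23742412 = 0.16108604 / 4.23742412 = 0.038
So phi_hat = [0.2220, 0.0380].
Therefore phi_hat_1 = 0.2220.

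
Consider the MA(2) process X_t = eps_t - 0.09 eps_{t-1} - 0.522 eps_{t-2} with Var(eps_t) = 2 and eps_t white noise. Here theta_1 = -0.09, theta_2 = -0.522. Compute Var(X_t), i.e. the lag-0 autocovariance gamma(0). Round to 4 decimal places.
\gamma(0) = 2.5612

For an MA(q) process X_t = eps_t + sum_i theta_i eps_{t-i} with
Var(eps_t) = sigma^2, the variance is
  gamma(0) = sigma^2 * (1 + sum_i theta_i^2).
  sum_i theta_i^2 = (-0.09)^2 + (-0.522)^2 = 0.0081 + 0.272484 = 0.280584.
  gamma(0) = 2 * (1 + 0.280584) = 2 * 1.280584 = 2.561168, which rounds to 2.5612.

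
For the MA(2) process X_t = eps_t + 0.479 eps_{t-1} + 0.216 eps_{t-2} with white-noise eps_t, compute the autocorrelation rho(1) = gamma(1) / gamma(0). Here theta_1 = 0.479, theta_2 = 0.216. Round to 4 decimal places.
\rho(1) = 0.4564

For an MA(q) process with theta_0 = 1, the autocovariance is
  gamma(k) = sigma^2 * sum_{i=0..q-k} theta_i * theta_{i+k},
and rho(k) = gamma(k) / gamma(0). Sigma^2 cancels.
  numerator   = (1)*(0.479) + (0.479)*(0.216) = 0.582464.
  denominator = (1)^2 + (0.479)^2 + (0.216)^2 = 1.276097.
  rho(1) = 0.582464 / 1.276097 = 0.4564.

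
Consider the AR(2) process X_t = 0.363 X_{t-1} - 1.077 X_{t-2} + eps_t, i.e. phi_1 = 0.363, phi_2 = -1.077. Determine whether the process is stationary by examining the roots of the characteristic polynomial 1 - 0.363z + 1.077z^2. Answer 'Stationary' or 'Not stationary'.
\text{Not stationary}

The AR(p) characteristic polynomial is P(z) = 1 - 0.363z + 1.077z^2.
Stationarity requires all roots to lie outside the unit circle, i.e. |z| > 1 for every root.
Set 1 + (-0.363) z + (1.077) z^2 = 0, i.e. a z^2 + b z + c = 0 with a = 1.077, b = -0.363, c = 1.
Discriminant D = b^2 - 4ac = (-0.363)^2 - 4*(1.077)*1 = 0.131769 - (4.308) = -4.176231.
D < 0, so the roots are the complex-conjugate pair z = (-b +/- i sqrt(-D)) / (2a) = 0.1685 +/- 0.9487i.
For a conjugate pair |z|^2 = z * conj(z) = (product of roots) = c/a = 1/(1.077) = 0.928505, so |z| = sqrt(0.928505) = 0.9636 for both roots.
Moduli of all roots: 0.9636, 0.9636.
All moduli strictly greater than 1? No.
Verdict: Not stationary.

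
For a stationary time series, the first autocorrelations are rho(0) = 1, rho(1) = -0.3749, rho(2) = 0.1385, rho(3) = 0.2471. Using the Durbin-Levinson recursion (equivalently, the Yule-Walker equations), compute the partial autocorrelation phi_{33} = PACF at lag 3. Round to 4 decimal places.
\phi_{33} = 0.3470

The PACF at lag k is phi_{kk}, the last component of the solution
to the Yule-Walker system G_k phi = r_k where
  (G_k)_{ij} = rho(|i - j|), (r_k)_i = rho(i), i,j = 1..k.
Equivalently, Durbin-Levinson gives phi_{kk} iteratively:
  phi_{11} = rho(1)
  phi_{kk} = [rho(k) - sum_{j=1..k-1} phi_{k-1,j} rho(k-j)]
            / [1 - sum_{j=1..k-1} phi_{k-1,j} rho(j)],
  phi_{k,j} = phi_{k-1,j} - phi_{kk} phi_{k-1,k-j},  j = 1..k-1.
Step k = 1:
  phi_11 = rho(1) = -0.3749.
Step k = 2:
  phi_22 = [rho(2) - phi_11 rho(1)] / [1 - phi_11 rho(1)] = [0.1385 - (-0.3749)(-0.3749)] / [1 - (-0.3749)(-0.3749)]
         = -0.00205001 / 0.85944999 = -0.002385.
  Update: phi_21 = phi_11 - phi_22 phi_11 = -0.3749 - (-0.002385)(-0.3749) = -0.375794.
Step k = 3:
  phi_33 = [rho(3) - phi_21 rho(2) - phi_22 rho(1)] / [1 - phi_21 rho(1) - phi_22 rho(2)]
    numerator   = 0.2471 - (-0.375794)(0.1385) - (-0.002385)(-0.3749) = 0.29825327
    denominator = 1 - (-0.375794)(-0.3749) - (-0.002385)(0.1385) = 0.8594451
  phi_33 = 0.29825327 / 0.8594451 = 0.347.
Therefore phi_{33} = 0.3470.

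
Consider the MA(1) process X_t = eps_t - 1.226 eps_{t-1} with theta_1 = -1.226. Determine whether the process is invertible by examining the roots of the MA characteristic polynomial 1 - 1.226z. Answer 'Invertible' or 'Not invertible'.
\text{Not invertible}

The MA(q) characteristic polynomial is P(z) = 1 - 1.226z.
Invertibility requires all roots to lie outside the unit circle, i.e. |z| > 1 for every root.
This is linear in z: 1 + (-1.226) z = 0  =>  z = -1/(-1.226) = 0.815661,  |z| = 0.815661.
Moduli of all roots: 0.8157.
All moduli strictly greater than 1? No.
Verdict: Not invertible.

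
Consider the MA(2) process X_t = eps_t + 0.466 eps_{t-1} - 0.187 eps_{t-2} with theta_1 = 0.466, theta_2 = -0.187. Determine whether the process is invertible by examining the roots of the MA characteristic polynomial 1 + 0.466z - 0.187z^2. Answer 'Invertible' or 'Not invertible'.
\text{Invertible}

The MA(q) characteristic polynomial is P(z) = 1 + 0.466z - 0.187z^2.
Invertibility requires all roots to lie outside the unit circle, i.e. |z| > 1 for every root.
Set 1 + (0.466) z + (-0.187) z^2 = 0, i.e. a z^2 + b z + c = 0 with a = -0.187, b = 0.466, c = 1.
Discriminant D = b^2 - 4ac = (0.466)^2 - 4*(-0.187)*1 = 0.217156 - (-0.748) = 0.965156.
D >= 0, so the roots are real: z = (-b +/- sqrt(D)) / (2a) = (-0.466 +/- 0.982424) / (-0.374).
  z_1 = (-0.466 + 0.982424) / (-0.374) = -1.3808,   |z_1| = 1.3808.
  z_2 = (-0.466 - 0.982424) / (-0.374) = 3.8728,   |z_2| = 3.8728.
Moduli of all roots: 1.3808, 3.8728.
All moduli strictly greater than 1? Yes.
Verdict: Invertible.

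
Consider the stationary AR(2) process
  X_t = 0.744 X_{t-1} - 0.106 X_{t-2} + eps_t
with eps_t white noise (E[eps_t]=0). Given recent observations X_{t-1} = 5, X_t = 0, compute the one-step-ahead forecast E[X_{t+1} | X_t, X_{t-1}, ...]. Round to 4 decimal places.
E[X_{t+1} \mid \mathcal F_t] = -0.5300

For an AR(p) model X_t = c + sum_i phi_i X_{t-i} + eps_t, the
one-step-ahead conditional mean is
  E[X_{t+1} | X_t, ...] = c + sum_i phi_i X_{t+1-i}.
Substitute known values:
  E[X_{t+1} | ...] = (0.744) * (0) + (-0.106) * (5)
                   = -0.5300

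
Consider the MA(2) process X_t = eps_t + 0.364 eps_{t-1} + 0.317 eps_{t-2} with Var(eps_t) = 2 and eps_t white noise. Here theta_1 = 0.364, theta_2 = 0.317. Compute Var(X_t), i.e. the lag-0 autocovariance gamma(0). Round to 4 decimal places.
\gamma(0) = 2.4660

For an MA(q) process X_t = eps_t + sum_i theta_i eps_{t-i} with
Var(eps_t) = sigma^2, the variance is
  gamma(0) = sigma^2 * (1 + sum_i theta_i^2).
  sum_i theta_i^2 = (0.364)^2 + (0.317)^2 = 0.132496 + 0.100489 = 0.232985.
  gamma(0) = 2 * (1 + 0.232985) = 2 * 1.232985 = 2.46597, which rounds to 2.4660.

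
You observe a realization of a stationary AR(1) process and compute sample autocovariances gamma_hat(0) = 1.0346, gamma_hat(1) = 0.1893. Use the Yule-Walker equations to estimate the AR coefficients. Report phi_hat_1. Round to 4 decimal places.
\hat\phi_{1} = 0.1830

The Yule-Walker equations for an AR(p) process read, in matrix form,
  Gamma_p phi = r_p,   with   (Gamma_p)_{ij} = gamma(|i - j|),
                       (r_p)_i = gamma(i),   i,j = 1..p.
Substitute the sample gammas (Toeplitz matrix and right-hand side of size 1):
  Gamma_p = [[1.0346]]
  r_p     = [0.1893]
With p = 1 this is the single equation gamma(0) phi_1 = gamma(1):
  phi_hat_1 = gamma(1) / gamma(0) = 0.1893 / 1.0346 = 0.1830.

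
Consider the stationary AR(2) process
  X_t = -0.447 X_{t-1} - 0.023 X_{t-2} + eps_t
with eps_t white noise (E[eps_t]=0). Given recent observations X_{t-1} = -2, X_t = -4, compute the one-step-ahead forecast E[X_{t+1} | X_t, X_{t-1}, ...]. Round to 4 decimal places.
E[X_{t+1} \mid \mathcal F_t] = 1.8340

For an AR(p) model X_t = c + sum_i phi_i X_{t-i} + eps_t, the
one-step-ahead conditional mean is
  E[X_{t+1} | X_t, ...] = c + sum_i phi_i X_{t+1-i}.
Substitute known values:
  E[X_{t+1} | ...] = (-0.447) * (-4) + (-0.023) * (-2)
                   = 1.8340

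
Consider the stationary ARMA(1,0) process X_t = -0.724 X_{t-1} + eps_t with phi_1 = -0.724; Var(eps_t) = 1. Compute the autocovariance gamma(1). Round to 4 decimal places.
\gamma(1) = -1.5216

Multiply the model equation by X_{t-k} and take expectations. With theta_0 = psi_0 = 1 and psi_j the MA(infinity) weights, this gives
  gamma(k) - sum_i phi_i gamma(k-i) = c_k,
  c_k = sigma^2 * sum_{j=k..q} theta_j psi_{j-k}   (c_k = 0 for k > q),
using gamma(-m) = gamma(m).
Pure AR (q = 0): c_0 = sigma^2 = 1, c_k = 0 for k >= 1.
Equations for k = 0 and k = 1 (AR order 1):
  gamma(0) = phi_1 gamma(1) + c_0
  gamma(1) = phi_1 gamma(0) + c_1
Substituting the second into the first: gamma(0) (1 - phi_1^2) = c_0 + phi_1 c_1, so
  gamma(0) = c_0 / (1 - phi_1^2) = 1 / (1 - (-0.724)^2) = 1 / 0.475824 = 2.101617.
  gamma(1) = phi_1 gamma(0) = (-0.724)(2.101617) = -1.521571.
Therefore gamma(1) = -1.5216 (to 4 decimal places).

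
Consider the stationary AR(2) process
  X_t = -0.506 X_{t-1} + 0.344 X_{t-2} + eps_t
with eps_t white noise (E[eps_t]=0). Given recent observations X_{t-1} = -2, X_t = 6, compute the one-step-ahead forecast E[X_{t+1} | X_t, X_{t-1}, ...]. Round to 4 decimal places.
E[X_{t+1} \mid \mathcal F_t] = -3.7240

For an AR(p) model X_t = c + sum_i phi_i X_{t-i} + eps_t, the
one-step-ahead conditional mean is
  E[X_{t+1} | X_t, ...] = c + sum_i phi_i X_{t+1-i}.
Substitute known values:
  E[X_{t+1} | ...] = (-0.506) * (6) + (0.344) * (-2)
                   = -3.7240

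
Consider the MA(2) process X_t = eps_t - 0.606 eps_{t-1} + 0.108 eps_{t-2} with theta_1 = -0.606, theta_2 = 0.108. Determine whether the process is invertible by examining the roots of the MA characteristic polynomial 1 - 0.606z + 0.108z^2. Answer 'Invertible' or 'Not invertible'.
\text{Invertible}

The MA(q) characteristic polynomial is P(z) = 1 - 0.606z + 0.108z^2.
Invertibility requires all roots to lie outside the unit circle, i.e. |z| > 1 for every root.
Set 1 + (-0.606) z + (0.108) z^2 = 0, i.e. a z^2 + b z + c = 0 with a = 0.108, b = -0.606, c = 1.
Discriminant D = b^2 - 4ac = (-0.606)^2 - 4*(0.108)*1 = 0.367236 - (0.432) = -0.064764.
D < 0, so the roots are the complex-conjugate pair z = (-b +/- i sqrt(-D)) / (2a) = 2.8056 +/- 1.1782i.
For a conjugate pair |z|^2 = z * conj(z) = (product of roots) = c/a = 1/(0.108) = 9.259259, so |z| = sqrt(9.259259) = 3.0429 for both roots.
Moduli of all roots: 3.0429, 3.0429.
All moduli strictly greater than 1? Yes.
Verdict: Invertible.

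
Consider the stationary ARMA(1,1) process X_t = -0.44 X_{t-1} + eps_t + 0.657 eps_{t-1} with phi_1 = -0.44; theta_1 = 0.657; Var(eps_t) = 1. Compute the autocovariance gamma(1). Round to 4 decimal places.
\gamma(1) = 0.1913

Multiply the model equation by X_{t-k} and take expectations. With theta_0 = psi_0 = 1 and psi_j the MA(infinity) weights, this gives
  gamma(k) - sum_i phi_i gamma(k-i) = c_k,
  c_k = sigma^2 * sum_{j=k..q} theta_j psi_{j-k}   (c_k = 0 for k > q),
using gamma(-m) = gamma(m).
psi-weights needed (psi_j = theta_j + sum_i phi_i psi_{j-i}):
  psi_1 = theta_1 + phi_1 = 0.657 + (-0.44) = 0.217
Right-hand sides:
  c_0 = sigma^2 (1 + theta_1 psi_1) = 1 * (1 + (0.657)(0.217)) = 1 * 1.142569 = 1.142569
  c_1 = sigma^2 theta_1 = 1 * (0.657) = 0.657
  c_2 = 0
Equations for k = 0 and k = 1 (AR order 1):
  gamma(0) = phi_1 gamma(1) + c_0
  gamma(1) = phi_1 gamma(0) + c_1
Substituting the second into the first: gamma(0) (1 - phi_1^2) = c_0 + phi_1 c_1, so
  gamma(0) = (c_0 + phi_1 c_1) / (1 - phi_1^2) = (1.142569 + (-0.44)(0.657)) / (1 - (-0.44)^2) = 0.853489 / 0.8064 = 1.058394.
  gamma(1) = phi_1 gamma(0) + c_1 = (-0.44)(1.058394) + (0.657) = 0.191307.
Therefore gamma(1) = 0.1913 (to 4 decimal places).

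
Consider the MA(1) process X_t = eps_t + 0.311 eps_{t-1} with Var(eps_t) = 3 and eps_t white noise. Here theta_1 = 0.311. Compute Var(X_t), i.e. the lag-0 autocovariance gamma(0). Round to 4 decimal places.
\gamma(0) = 3.2902

For an MA(q) process X_t = eps_t + sum_i theta_i eps_{t-i} with
Var(eps_t) = sigma^2, the variance is
  gamma(0) = sigma^2 * (1 + sum_i theta_i^2).
  sum_i theta_i^2 = (0.311)^2 = 0.096721.
  gamma(0) = 3 * (1 + 0.096721) = 3 * 1.096721 = 3.290163, which rounds to 3.2902.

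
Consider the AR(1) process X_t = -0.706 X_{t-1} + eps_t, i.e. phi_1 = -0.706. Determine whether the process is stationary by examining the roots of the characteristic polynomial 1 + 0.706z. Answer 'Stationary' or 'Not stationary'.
\text{Stationary}

The AR(p) characteristic polynomial is P(z) = 1 + 0.706z.
Stationarity requires all roots to lie outside the unit circle, i.e. |z| > 1 for every root.
This is linear in z: 1 + (0.706) z = 0  =>  z = -1/(0.706) = -1.416431,  |z| = 1.416431.
Moduli of all roots: 1.4164.
All moduli strictly greater than 1? Yes.
Verdict: Stationary.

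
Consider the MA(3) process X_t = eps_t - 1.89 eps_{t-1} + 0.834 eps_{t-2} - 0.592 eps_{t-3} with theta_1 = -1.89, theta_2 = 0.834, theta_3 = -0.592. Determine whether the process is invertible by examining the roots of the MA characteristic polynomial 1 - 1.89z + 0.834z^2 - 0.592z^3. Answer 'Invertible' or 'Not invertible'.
\text{Not invertible}

The MA(q) characteristic polynomial is P(z) = 1 - 1.89z + 0.834z^2 - 0.592z^3.
Invertibility requires all roots to lie outside the unit circle, i.e. |z| > 1 for every root.
Degree 3: look for a simple real root z0 first, then factor out (1 - z/z0) and solve the remaining quadratic.
Testing z0 = 0.625: P(0.625) = 1 + (-1.89)(0.625) + (0.834)(0.625)^2 + (-0.592)(0.625)^3
  = 1 + (-1.18125) + (0.325781) + (-0.144531) = 0.  So z_0 = 0.625 is a root, |z_0| = 0.625.
Divide out the factor (1 - 1.6 z) = (1 - z/z0) (since 1/z0 = 1.6):
  P(z) = (1 - 1.6 z)(1 + (-0.29) z + (0.37) z^2)
  [check: z-coef -0.29 - (1.6) = -1.89; z^2-coef 0.37 - (1.6)(-0.29) = 0.834; z^3-coef -(1.6)(0.37) = -0.592.]
Remaining roots from the quadratic factor 1 + (-0.29) z + (0.37) z^2:
  Set 1 + (-0.29) z + (0.37) z^2 = 0, i.e. a z^2 + b z + c = 0 with a = 0.37, b = -0.29, c = 1.
  Discriminant D = b^2 - 4ac = (-0.29)^2 - 4*(0.37)*1 = 0.0841 - (1.48) = -1.3959.
  D < 0, so the roots are the complex-conjugate pair z = (-b +/- i sqrt(-D)) / (2a) = 0.3919 +/- 1.5966i.
  For a conjugate pair |z|^2 = z * conj(z) = (product of roots) = c/a = 1/(0.37) = 2.702703, so |z| = sqrt(2.702703) = 1.644 for both roots.
Moduli of all roots: 0.6250, 1.6440, 1.6440.
All moduli strictly greater than 1? No.
Verdict: Not invertible.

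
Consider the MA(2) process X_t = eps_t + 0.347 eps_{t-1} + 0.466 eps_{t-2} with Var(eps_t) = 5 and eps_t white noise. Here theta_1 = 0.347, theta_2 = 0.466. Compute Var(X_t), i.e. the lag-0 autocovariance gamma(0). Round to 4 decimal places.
\gamma(0) = 6.6878

For an MA(q) process X_t = eps_t + sum_i theta_i eps_{t-i} with
Var(eps_t) = sigma^2, the variance is
  gamma(0) = sigma^2 * (1 + sum_i theta_i^2).
  sum_i theta_i^2 = (0.347)^2 + (0.466)^2 = 0.120409 + 0.217156 = 0.337565.
  gamma(0) = 5 * (1 + 0.337565) = 5 * 1.337565 = 6.687825, which rounds to 6.6878.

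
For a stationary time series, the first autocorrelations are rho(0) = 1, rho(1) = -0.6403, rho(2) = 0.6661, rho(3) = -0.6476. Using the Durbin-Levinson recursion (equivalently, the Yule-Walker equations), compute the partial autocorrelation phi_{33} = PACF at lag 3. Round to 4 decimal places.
\phi_{33} = -0.2679

The PACF at lag k is phi_{kk}, the last component of the solution
to the Yule-Walker system G_k phi = r_k where
  (G_k)_{ij} = rho(|i - j|), (r_k)_i = rho(i), i,j = 1..k.
Equivalently, Durbin-Levinson gives phi_{kk} iteratively:
  phi_{11} = rho(1)
  phi_{kk} = [rho(k) - sum_{j=1..k-1} phi_{k-1,j} rho(k-j)]
            / [1 - sum_{j=1..k-1} phi_{k-1,j} rho(j)],
  phi_{k,j} = phi_{k-1,j} - phi_{kk} phi_{k-1,k-j},  j = 1..k-1.
Step k = 1:
  phi_11 = rho(1) = -0.6403.
Step k = 2:
  phi_22 = [rho(2) - phi_11 rho(1)] / [1 - phi_11 rho(1)] = [0.6661 - (-0.6403)(-0.6403)] / [1 - (-0.6403)(-0.6403)]
         = 0.25611591 / 0.59001591 = 0.434083.
  Update: phi_21 = phi_11 - phi_22 phi_11 = -0.6403 - (0.434083)(-0.6403) = -0.362357.
Step k = 3:
  phi_33 = [rho(3) - phi_21 rho(2) - phi_22 rho(1)] / [1 - phi_21 rho(1) - phi_22 rho(2)]
    numerator   = -0.6476 - (-0.362357)(0.6661) - (0.434083)(-0.6403) = -0.12829087
    denominator = 1 - (-0.362357)(-0.6403) - (0.434083)(0.6661) = 0.47884033
  phi_33 = -0.12829087 / 0.47884033 = -0.2679.
Therefore phi_{33} = -0.2679.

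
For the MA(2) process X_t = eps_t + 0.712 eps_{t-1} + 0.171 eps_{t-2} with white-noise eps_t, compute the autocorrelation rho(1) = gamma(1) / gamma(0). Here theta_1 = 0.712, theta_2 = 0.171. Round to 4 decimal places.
\rho(1) = 0.5427

For an MA(q) process with theta_0 = 1, the autocovariance is
  gamma(k) = sigma^2 * sum_{i=0..q-k} theta_i * theta_{i+k},
and rho(k) = gamma(k) / gamma(0). Sigma^2 cancels.
  numerator   = (1)*(0.712) + (0.712)*(0.171) = 0.833752.
  denominator = (1)^2 + (0.712)^2 + (0.171)^2 = 1.536185.
  rho(1) = 0.833752 / 1.536185 = 0.5427.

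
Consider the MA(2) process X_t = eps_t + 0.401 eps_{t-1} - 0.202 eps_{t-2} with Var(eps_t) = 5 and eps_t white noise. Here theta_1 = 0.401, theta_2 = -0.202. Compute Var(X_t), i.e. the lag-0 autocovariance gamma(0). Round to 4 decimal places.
\gamma(0) = 6.0080

For an MA(q) process X_t = eps_t + sum_i theta_i eps_{t-i} with
Var(eps_t) = sigma^2, the variance is
  gamma(0) = sigma^2 * (1 + sum_i theta_i^2).
  sum_i theta_i^2 = (0.401)^2 + (-0.202)^2 = 0.160801 + 0.040804 = 0.201605.
  gamma(0) = 5 * (1 + 0.201605) = 5 * 1.201605 = 6.008025, which rounds to 6.0080.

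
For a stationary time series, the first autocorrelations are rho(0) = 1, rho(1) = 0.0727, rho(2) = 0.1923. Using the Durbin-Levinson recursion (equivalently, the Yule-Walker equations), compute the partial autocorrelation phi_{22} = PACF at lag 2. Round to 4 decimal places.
\phi_{22} = 0.1880

The PACF at lag k is phi_{kk}, the last component of the solution
to the Yule-Walker system G_k phi = r_k where
  (G_k)_{ij} = rho(|i - j|), (r_k)_i = rho(i), i,j = 1..k.
Equivalently, Durbin-Levinson gives phi_{kk} iteratively:
  phi_{11} = rho(1)
  phi_{kk} = [rho(k) - sum_{j=1..k-1} phi_{k-1,j} rho(k-j)]
            / [1 - sum_{j=1..k-1} phi_{k-1,j} rho(j)],
  phi_{k,j} = phi_{k-1,j} - phi_{kk} phi_{k-1,k-j},  j = 1..k-1.
Step k = 1:
  phi_11 = rho(1) = 0.0727.
Step k = 2:
  phi_22 = [rho(2) - phi_11 rho(1)] / [1 - phi_11 rho(1)] = [0.1923 - (0.0727)(0.0727)] / [1 - (0.0727)(0.0727)]
         = 0.18701471 / 0.99471471 = 0.188.
Therefore phi_{22} = 0.1880.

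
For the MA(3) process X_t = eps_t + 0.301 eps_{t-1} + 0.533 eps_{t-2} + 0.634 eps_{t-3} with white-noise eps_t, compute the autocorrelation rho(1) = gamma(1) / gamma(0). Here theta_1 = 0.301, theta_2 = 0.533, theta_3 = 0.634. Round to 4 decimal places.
\rho(1) = 0.4499

For an MA(q) process with theta_0 = 1, the autocovariance is
  gamma(k) = sigma^2 * sum_{i=0..q-k} theta_i * theta_{i+k},
and rho(k) = gamma(k) / gamma(0). Sigma^2 cancels.
  numerator   = (1)*(0.301) + (0.301)*(0.533) + (0.533)*(0.634) = 0.799355.
  denominator = (1)^2 + (0.301)^2 + (0.533)^2 + (0.634)^2 = 1.776646.
  rho(1) = 0.799355 / 1.776646 = 0.4499.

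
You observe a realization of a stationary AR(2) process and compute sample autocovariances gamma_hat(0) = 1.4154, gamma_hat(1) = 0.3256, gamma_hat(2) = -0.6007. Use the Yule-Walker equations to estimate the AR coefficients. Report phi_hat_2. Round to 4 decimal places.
\hat\phi_{2} = -0.5040

The Yule-Walker equations for an AR(p) process read, in matrix form,
  Gamma_p phi = r_p,   with   (Gamma_p)_{ij} = gamma(|i - j|),
                       (r_p)_i = gamma(i),   i,j = 1..p.
Substitute the sample gammas (Toeplitz matrix and right-hand side of size 2):
  Gamma_p = [[1.4154, 0.3256], [0.3256, 1.4154]]
  r_p     = [0.3256, -0.6007]
Written out:
  1.4154 phi_1 + 0.3256 phi_2 = 0.3256
  0.3256 phi_1 + 1.4154 phi_2 = -0.6007
Solve by Cramer's rule:
  det = gamma(0)^2 - gamma(1)^2 = (1.4154)^2 - (0.3256)^2 = 2.00335716 - 0.10601536 = 1.8973418
  phi_hat_1 = [gamma(1) gamma(0) - gamma(1) gamma(2)] / det = [(0.3256)(1.4154) - (0.3256)(-0.6007)] / 1.8973418 = 0.65644216 / 1.8973418 = 0.346
  phi_hat_2 = [gamma(0) gamma(2) - gamma(1)^2] / det = [(1.4154)(-0.6007) - (0.3256)^2] / 1.8973418 = -0.95624614 / 1.8973418 = -0.504
So phi_hat = [0.3460, -0.5040].
Therefore phi_hat_2 = -0.5040.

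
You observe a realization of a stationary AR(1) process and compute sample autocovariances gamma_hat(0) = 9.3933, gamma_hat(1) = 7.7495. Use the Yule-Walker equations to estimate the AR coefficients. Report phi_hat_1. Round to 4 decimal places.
\hat\phi_{1} = 0.8250

The Yule-Walker equations for an AR(p) process read, in matrix form,
  Gamma_p phi = r_p,   with   (Gamma_p)_{ij} = gamma(|i - j|),
                       (r_p)_i = gamma(i),   i,j = 1..p.
Substitute the sample gammas (Toeplitz matrix and right-hand side of size 1):
  Gamma_p = [[9.3933]]
  r_p     = [7.7495]
With p = 1 this is the single equation gamma(0) phi_1 = gamma(1):
  phi_hat_1 = gamma(1) / gamma(0) = 7.7495 / 9.3933 = 0.8250.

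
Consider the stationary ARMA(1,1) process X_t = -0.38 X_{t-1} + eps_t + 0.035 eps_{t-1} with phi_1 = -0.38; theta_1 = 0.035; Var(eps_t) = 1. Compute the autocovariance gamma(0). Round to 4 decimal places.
\gamma(0) = 1.1391

Multiply the model equation by X_{t-k} and take expectations. With theta_0 = psi_0 = 1 and psi_j the MA(infinity) weights, this gives
  gamma(k) - sum_i phi_i gamma(k-i) = c_k,
  c_k = sigma^2 * sum_{j=k..q} theta_j psi_{j-k}   (c_k = 0 for k > q),
using gamma(-m) = gamma(m).
psi-weights needed (psi_j = theta_j + sum_i phi_i psi_{j-i}):
  psi_1 = theta_1 + phi_1 = 0.035 + (-0.38) = -0.345
Right-hand sides:
  c_0 = sigma^2 (1 + theta_1 psi_1) = 1 * (1 + (0.035)(-0.345)) = 1 * 0.987925 = 0.987925
  c_1 = sigma^2 theta_1 = 1 * (0.035) = 0.035
  c_2 = 0
Equations for k = 0 and k = 1 (AR order 1):
  gamma(0) = phi_1 gamma(1) + c_0
  gamma(1) = phi_1 gamma(0) + c_1
Substituting the second into the first: gamma(0) (1 - phi_1^2) = c_0 + phi_1 c_1, so
  gamma(0) = (c_0 + phi_1 c_1) / (1 - phi_1^2) = (0.987925 + (-0.38)(0.035)) / (1 - (-0.38)^2) = 0.974625 / 0.8556 = 1.139113.
Therefore gamma(0) = 1.1391 (to 4 decimal places).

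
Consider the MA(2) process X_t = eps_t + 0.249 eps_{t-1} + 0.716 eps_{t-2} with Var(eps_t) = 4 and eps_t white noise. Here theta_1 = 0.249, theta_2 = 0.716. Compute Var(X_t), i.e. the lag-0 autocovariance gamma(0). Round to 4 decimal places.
\gamma(0) = 6.2986

For an MA(q) process X_t = eps_t + sum_i theta_i eps_{t-i} with
Var(eps_t) = sigma^2, the variance is
  gamma(0) = sigma^2 * (1 + sum_i theta_i^2).
  sum_i theta_i^2 = (0.249)^2 + (0.716)^2 = 0.062001 + 0.512656 = 0.574657.
  gamma(0) = 4 * (1 + 0.574657) = 4 * 1.574657 = 6.298628, which rounds to 6.2986.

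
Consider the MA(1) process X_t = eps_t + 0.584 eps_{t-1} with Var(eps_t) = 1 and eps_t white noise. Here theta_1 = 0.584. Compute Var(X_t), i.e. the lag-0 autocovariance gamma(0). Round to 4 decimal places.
\gamma(0) = 1.3411

For an MA(q) process X_t = eps_t + sum_i theta_i eps_{t-i} with
Var(eps_t) = sigma^2, the variance is
  gamma(0) = sigma^2 * (1 + sum_i theta_i^2).
  sum_i theta_i^2 = (0.584)^2 = 0.341056.
  gamma(0) = 1 * (1 + 0.341056) = 1 * 1.341056 = 1.341056, which rounds to 1.3411.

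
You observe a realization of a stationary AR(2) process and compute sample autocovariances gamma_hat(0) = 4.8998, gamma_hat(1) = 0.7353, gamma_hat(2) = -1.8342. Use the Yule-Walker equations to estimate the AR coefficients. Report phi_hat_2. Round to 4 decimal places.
\hat\phi_{2} = -0.4060

The Yule-Walker equations for an AR(p) process read, in matrix form,
  Gamma_p phi = r_p,   with   (Gamma_p)_{ij} = gamma(|i - j|),
                       (r_p)_i = gamma(i),   i,j = 1..p.
Substitute the sample gammas (Toeplitz matrix and right-hand side of size 2):
  Gamma_p = [[4.8998, 0.7353], [0.7353, 4.8998]]
  r_p     = [0.7353, -1.8342]
Written out:
  4.8998 phi_1 + 0.7353 phi_2 = 0.7353
  0.7353 phi_1 + 4.8998 phi_2 = -1.8342
Solve by Cramer's rule:
  det = gamma(0)^2 - gamma(1)^2 = (4.8998)^2 - (0.7353)^2 = 24.00804004 - 0.54066609 = 23.46737395
  phi_hat_1 = [gamma(1) gamma(0) - gamma(1) gamma(2)] / det = [(0.7353)(4.8998) - (0.7353)(-1.8342)] / 23.46737395 = 4.9515102 / 23.46737395 = 0.211
  phi_hat_2 = [gamma(0) gamma(2) - gamma(1)^2] / det = [(4.8998)(-1.8342) - (0.7353)^2] / 23.46737395 = -9.52787925 / 23.46737395 = -0.406
So phi_hat = [0.2110, -0.4060].
Therefore phi_hat_2 = -0.4060.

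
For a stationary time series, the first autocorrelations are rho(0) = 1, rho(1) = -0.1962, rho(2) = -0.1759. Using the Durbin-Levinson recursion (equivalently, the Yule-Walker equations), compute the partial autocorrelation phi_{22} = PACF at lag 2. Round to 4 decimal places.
\phi_{22} = -0.2230

The PACF at lag k is phi_{kk}, the last component of the solution
to the Yule-Walker system G_k phi = r_k where
  (G_k)_{ij} = rho(|i - j|), (r_k)_i = rho(i), i,j = 1..k.
Equivalently, Durbin-Levinson gives phi_{kk} iteratively:
  phi_{11} = rho(1)
  phi_{kk} = [rho(k) - sum_{j=1..k-1} phi_{k-1,j} rho(k-j)]
            / [1 - sum_{j=1..k-1} phi_{k-1,j} rho(j)],
  phi_{k,j} = phi_{k-1,j} - phi_{kk} phi_{k-1,k-j},  j = 1..k-1.
Step k = 1:
  phi_11 = rho(1) = -0.1962.
Step k = 2:
  phi_22 = [rho(2) - phi_11 rho(1)] / [1 - phi_11 rho(1)] = [-0.1759 - (-0.1962)(-0.1962)] / [1 - (-0.1962)(-0.1962)]
         = -0.21439444 / 0.96150556 = -0.223.
Therefore phi_{22} = -0.2230.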